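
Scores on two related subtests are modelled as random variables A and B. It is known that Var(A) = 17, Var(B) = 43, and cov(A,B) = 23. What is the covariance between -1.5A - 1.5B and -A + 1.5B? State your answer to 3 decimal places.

cov(-1.5A - 1.5B, -A + 1.5B) = (-1.5)(-1)Var(A) + (-1.5)(1.5)Var(B) + [(-1.5)(1.5) + (-1.5)(-1)]cov(A,B)
= 1.5·17 + -2.25·43 + -0.75·23 = -88.5

-88.500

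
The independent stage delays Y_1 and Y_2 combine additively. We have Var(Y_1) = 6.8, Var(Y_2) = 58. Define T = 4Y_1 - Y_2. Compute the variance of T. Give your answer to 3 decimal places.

By independence, Var(T) = (4)²Var(Y_1) + (-1)²Var(Y_2)
= (4)²·6.8 + (-1)²·58 = 166.8

166.800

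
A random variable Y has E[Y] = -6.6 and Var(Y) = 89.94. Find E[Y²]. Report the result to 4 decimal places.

E[Y²] = Var(Y) + (E[Y])² = 89.94 + (-6.6)² = 133.5

133.5000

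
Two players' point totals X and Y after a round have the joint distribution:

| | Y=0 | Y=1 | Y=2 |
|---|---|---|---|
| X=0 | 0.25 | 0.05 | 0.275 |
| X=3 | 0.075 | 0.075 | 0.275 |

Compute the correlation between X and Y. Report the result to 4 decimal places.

0.2325

E[X] = 1.275,  E[Y] = 1.225
E[XY] = 1.875
Cov(X,Y) = E[XY] − E[X]E[Y] = 1.875 − (1.275)(1.225) = 0.313125
var(X) = 2.199375,  var(Y) = 0.824375
ρ = 0.313125 / √(2.199375·0.824375) ≈ 0.2325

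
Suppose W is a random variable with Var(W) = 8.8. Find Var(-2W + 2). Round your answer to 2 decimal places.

Var(-2W + 2) = (-2)²·Var(W) = 4·8.8 = 35.2

35.20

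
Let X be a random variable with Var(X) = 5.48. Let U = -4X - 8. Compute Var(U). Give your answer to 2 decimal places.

Var(-4X - 8) = (-4)²·Var(X) = 16·5.48 = 87.68

87.68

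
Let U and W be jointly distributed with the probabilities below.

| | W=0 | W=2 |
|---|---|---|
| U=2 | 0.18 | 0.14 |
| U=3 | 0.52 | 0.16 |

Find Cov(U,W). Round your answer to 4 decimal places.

E[U] = 2.68,  E[W] = 0.6
E[UW] = 1.52
Cov(U,W) = E[UW] − E[U]E[W] = 1.52 − (2.68)(0.6) = -0.088

-0.0880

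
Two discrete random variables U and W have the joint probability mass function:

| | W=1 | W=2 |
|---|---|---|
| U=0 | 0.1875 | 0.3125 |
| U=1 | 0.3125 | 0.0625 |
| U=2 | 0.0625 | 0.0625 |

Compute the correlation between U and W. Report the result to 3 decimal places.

E[U] = 0.625,  E[W] = 1.4375
E[UW] = 0.8125
cov(U,W) = E[UW] − E[U]E[W] = 0.8125 − (0.625)(1.4375) = -0.0859375
Var(U) = 0.484375,  Var(W) = 0.24609375
ρ = -0.0859375 / √(0.484375·0.24609375) ≈ -0.249

-0.249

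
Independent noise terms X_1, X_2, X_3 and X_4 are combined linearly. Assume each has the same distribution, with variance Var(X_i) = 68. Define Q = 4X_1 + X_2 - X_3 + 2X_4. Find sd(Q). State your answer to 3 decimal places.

38.678

By independence, Var(Q) = (4)²Var(X_1) + (1)²Var(X_2) + (-1)²Var(X_3) + (2)²Var(X_4)
= (4)²·68 + (1)²·68 + (-1)²·68 + (2)²·68 = 1496
sd(Q) = √1496 ≈ 38.678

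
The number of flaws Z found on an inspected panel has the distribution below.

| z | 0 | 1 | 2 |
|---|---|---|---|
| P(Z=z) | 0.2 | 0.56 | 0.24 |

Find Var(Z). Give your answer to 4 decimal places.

E[Z] = (0)(0.2) + (1)(0.56) + (2)(0.24) = 1.04
E[Z²] = (0)²(0.2) + (1)²(0.56) + (2)²(0.24) = 1.52
Var(Z) = E[Z²] − (E[Z])² = 1.52 − (1.04)² = 0.4384

0.4384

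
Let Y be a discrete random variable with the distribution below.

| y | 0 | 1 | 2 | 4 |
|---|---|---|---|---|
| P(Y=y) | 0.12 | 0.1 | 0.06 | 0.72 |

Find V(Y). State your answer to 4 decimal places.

2.2500

E[Y] = (0)(0.12) + (1)(0.1) + (2)(0.06) + (4)(0.72) = 3.1
E[Y²] = (0)²(0.12) + (1)²(0.1) + (2)²(0.06) + (4)²(0.72) = 11.86
V(Y) = E[Y²] − (E[Y])² = 11.86 − (3.1)² = 2.25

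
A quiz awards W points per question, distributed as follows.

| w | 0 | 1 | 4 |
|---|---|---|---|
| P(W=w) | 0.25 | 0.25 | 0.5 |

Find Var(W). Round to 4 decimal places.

3.1875

E[W] = (0)(0.25) + (1)(0.25) + (4)(0.5) = 2.25
E[W²] = (0)²(0.25) + (1)²(0.25) + (4)²(0.5) = 8.25
Var(W) = E[W²] − (E[W])² = 8.25 − (2.25)² = 3.1875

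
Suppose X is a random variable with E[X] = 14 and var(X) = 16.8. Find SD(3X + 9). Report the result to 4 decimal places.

12.2963

var(3X + 9) = (3)²·16.8 = 151.2
SD(3X + 9) = √151.2 ≈ 12.2963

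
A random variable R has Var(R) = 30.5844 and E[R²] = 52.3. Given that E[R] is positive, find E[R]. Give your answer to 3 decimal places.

(E[R])² = E[R²] − Var(R) = 52.3 − 30.5844 = 21.7156
E[R] = √21.7156 = 4.66

4.660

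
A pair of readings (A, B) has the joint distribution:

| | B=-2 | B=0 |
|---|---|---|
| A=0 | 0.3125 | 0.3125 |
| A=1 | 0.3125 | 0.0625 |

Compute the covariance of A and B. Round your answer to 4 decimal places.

-0.1563

E[A] = 0.375,  E[B] = -1.25
E[AB] = -0.625
cov(A,B) = E[AB] − E[A]E[B] = -0.625 − (0.375)(-1.25) = -0.15625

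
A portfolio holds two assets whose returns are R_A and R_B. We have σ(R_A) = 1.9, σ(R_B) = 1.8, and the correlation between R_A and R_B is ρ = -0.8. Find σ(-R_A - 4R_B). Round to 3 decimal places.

V(R_A) = (1.9)² = 3.61;  V(R_B) = (1.8)² = 3.24
cov(R_A,R_B) = ρ·σ(R_A)·σ(R_B) = -0.8·1.9·1.8 = -2.736
V(-R_A - 4R_B) = (-1)²·V(R_A) + (-4)²·V(R_B) + 2·(-1)·(-4)·cov(R_A,R_B)
= 1·3.61 + 16·3.24 + 8·-2.736 = 33.562
σ(-R_A - 4R_B) = √33.562 ≈ 5.793

5.793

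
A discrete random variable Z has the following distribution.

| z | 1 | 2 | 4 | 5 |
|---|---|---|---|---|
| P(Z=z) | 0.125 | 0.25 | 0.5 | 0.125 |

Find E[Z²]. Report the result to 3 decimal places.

12.250

E[Z²] = (1)²(0.125) + (2)²(0.25) + (4)²(0.5) + (5)²(0.125) = 12.25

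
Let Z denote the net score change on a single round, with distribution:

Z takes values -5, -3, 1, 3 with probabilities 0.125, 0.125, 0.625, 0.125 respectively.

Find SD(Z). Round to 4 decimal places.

2.4495

E[Z] = (-5)(0.125) + (-3)(0.125) + (1)(0.625) + (3)(0.125) = 0
E[Z²] = (-5)²(0.125) + (-3)²(0.125) + (1)²(0.625) + (3)²(0.125) = 6
var(Z) = E[Z²] − (E[Z])² = 6 − (0)² = 6
SD(Z) = √6 ≈ 2.4495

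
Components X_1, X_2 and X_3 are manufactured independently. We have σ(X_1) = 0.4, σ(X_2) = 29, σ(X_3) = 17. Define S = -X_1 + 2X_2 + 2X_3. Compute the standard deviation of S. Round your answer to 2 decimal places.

67.23

var(X_1) = 0.16, var(X_2) = 841, var(X_3) = 289
By independence, var(S) = (-1)²var(X_1) + (2)²var(X_2) + (2)²var(X_3)
= (-1)²·0.16 + (2)²·841 + (2)²·289 = 4520.16
σ(S) = √4520.16 ≈ 67.23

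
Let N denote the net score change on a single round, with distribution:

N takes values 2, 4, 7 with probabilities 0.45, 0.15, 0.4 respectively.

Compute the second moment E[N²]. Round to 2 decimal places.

23.80

E[N²] = (2)²(0.45) + (4)²(0.15) + (7)²(0.4) = 23.8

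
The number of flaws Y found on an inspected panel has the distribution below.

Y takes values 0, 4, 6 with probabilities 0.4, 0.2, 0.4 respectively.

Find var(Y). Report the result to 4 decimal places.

E[Y] = (0)(0.4) + (4)(0.2) + (6)(0.4) = 3.2
E[Y²] = (0)²(0.4) + (4)²(0.2) + (6)²(0.4) = 17.6
var(Y) = E[Y²] − (E[Y])² = 17.6 − (3.2)² = 7.36

7.3600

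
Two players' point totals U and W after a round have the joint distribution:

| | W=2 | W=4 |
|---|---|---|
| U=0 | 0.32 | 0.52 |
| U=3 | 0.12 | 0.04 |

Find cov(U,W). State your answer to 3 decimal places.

E[U] = 0.48,  E[W] = 3.12
E[UW] = 1.2
cov(U,W) = E[UW] − E[U]E[W] = 1.2 − (0.48)(3.12) = -0.2976

-0.298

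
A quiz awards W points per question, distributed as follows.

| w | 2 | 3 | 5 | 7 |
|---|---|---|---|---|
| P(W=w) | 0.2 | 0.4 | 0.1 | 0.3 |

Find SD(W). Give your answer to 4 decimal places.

E[W] = (2)(0.2) + (3)(0.4) + (5)(0.1) + (7)(0.3) = 4.2
E[W²] = (2)²(0.2) + (3)²(0.4) + (5)²(0.1) + (7)²(0.3) = 21.6
Var(W) = E[W²] − (E[W])² = 21.6 − (4.2)² = 3.96
SD(W) = √3.96 ≈ 1.9900

1.9900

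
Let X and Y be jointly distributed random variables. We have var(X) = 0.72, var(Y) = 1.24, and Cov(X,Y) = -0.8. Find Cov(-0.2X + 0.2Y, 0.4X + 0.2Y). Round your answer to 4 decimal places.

Cov(-0.2X + 0.2Y, 0.4X + 0.2Y) = (-0.2)(0.4)var(X) + (0.2)(0.2)var(Y) + [(-0.2)(0.2) + (0.2)(0.4)]Cov(X,Y)
= -0.08·0.72 + 0.04·1.24 + 0.04·-0.8 = -0.04

-0.0400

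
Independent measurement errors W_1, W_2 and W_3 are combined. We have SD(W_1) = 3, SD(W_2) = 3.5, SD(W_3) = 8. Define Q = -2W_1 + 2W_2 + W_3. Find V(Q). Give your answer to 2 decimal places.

V(W_1) = 9, V(W_2) = 12.25, V(W_3) = 64
By independence, V(Q) = (-2)²V(W_1) + (2)²V(W_2) + (1)²V(W_3)
= (-2)²·9 + (2)²·12.25 + (1)²·64 = 149

149.00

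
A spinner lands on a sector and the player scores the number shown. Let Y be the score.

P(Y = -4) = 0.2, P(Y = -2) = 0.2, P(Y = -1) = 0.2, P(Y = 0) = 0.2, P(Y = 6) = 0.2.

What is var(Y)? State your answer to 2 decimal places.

E[Y] = (-4)(0.2) + (-2)(0.2) + (-1)(0.2) + (0)(0.2) + (6)(0.2) = -0.2
E[Y²] = (-4)²(0.2) + (-2)²(0.2) + (-1)²(0.2) + (0)²(0.2) + (6)²(0.2) = 11.4
var(Y) = E[Y²] − (E[Y])² = 11.4 − (-0.2)² = 11.36

11.36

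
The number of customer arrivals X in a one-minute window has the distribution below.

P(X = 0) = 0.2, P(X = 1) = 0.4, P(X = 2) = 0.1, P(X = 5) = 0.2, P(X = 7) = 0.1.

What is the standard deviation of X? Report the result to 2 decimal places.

E[X] = (0)(0.2) + (1)(0.4) + (2)(0.1) + (5)(0.2) + (7)(0.1) = 2.3
E[X²] = (0)²(0.2) + (1)²(0.4) + (2)²(0.1) + (5)²(0.2) + (7)²(0.1) = 10.7
V(X) = E[X²] − (E[X])² = 10.7 − (2.3)² = 5.41
σ(X) = √5.41 ≈ 2.33

2.33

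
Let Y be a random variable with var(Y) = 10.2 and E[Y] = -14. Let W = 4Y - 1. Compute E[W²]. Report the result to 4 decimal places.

3412.2000

E[4Y - 1] = 4·-14 − 1 = -57
var(4Y - 1) = (4)²·10.2 = 163.2
E[W²] = var(W) + (E[W])² = 163.2 + (-57)² = 3412.2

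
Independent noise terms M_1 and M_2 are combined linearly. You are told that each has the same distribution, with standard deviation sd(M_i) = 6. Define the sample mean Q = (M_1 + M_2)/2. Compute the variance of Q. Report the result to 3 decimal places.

18.000

var(M_i) = (6)² = 36
By independence, var(Q) = (0.5)²var(M_1) + (0.5)²var(M_2)
= (0.5)²·36 + (0.5)²·36 = 18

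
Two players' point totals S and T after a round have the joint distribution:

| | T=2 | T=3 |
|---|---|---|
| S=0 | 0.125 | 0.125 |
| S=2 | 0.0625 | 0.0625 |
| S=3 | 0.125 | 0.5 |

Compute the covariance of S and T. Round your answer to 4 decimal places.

0.1641

E[S] = 2.125,  E[T] = 2.6875
E[ST] = 5.875
cov(S,T) = E[ST] − E[S]E[T] = 5.875 − (2.125)(2.6875) = 0.1640625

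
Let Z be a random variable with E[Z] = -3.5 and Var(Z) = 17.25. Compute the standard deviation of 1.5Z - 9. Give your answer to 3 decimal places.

6.230

Var(1.5Z - 9) = (1.5)²·17.25 = 38.8125
SD(1.5Z - 9) = √38.8125 ≈ 6.230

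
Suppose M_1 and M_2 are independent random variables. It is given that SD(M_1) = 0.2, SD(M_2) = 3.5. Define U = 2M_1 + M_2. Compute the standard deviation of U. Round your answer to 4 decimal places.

3.5228

Var(M_1) = 0.04, Var(M_2) = 12.25
By independence, Var(U) = (2)²Var(M_1) + (1)²Var(M_2)
= (2)²·0.04 + (1)²·12.25 = 12.41
SD(U) = √12.41 ≈ 3.5228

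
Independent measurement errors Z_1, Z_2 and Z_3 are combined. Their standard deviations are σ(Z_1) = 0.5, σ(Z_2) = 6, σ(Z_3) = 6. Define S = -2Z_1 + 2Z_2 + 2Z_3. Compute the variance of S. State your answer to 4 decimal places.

V(Z_1) = 0.25, V(Z_2) = 36, V(Z_3) = 36
By independence, V(S) = (-2)²V(Z_1) + (2)²V(Z_2) + (2)²V(Z_3)
= (-2)²·0.25 + (2)²·36 + (2)²·36 = 289

289.0000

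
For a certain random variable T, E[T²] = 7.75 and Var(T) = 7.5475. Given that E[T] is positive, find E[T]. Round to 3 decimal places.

0.450

(E[T])² = E[T²] − Var(T) = 7.75 − 7.5475 = 0.2025
E[T] = √0.2025 = 0.45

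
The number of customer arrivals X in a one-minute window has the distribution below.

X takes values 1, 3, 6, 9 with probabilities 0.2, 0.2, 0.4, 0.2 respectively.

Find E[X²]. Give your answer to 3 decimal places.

32.600

E[X²] = (1)²(0.2) + (3)²(0.2) + (6)²(0.4) + (9)²(0.2) = 32.6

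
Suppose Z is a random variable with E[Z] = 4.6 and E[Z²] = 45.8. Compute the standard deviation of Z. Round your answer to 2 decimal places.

Var(Z) = 45.8 − (4.6)² = 24.64
sd(Z) = √24.64 ≈ 4.96

4.96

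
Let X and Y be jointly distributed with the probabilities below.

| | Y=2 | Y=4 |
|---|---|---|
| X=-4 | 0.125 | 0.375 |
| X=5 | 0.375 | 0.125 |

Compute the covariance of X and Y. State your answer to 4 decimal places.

-2.2500

E[X] = 0.5,  E[Y] = 3
E[XY] = -0.75
cov(X,Y) = E[XY] − E[X]E[Y] = -0.75 − (0.5)(3) = -2.25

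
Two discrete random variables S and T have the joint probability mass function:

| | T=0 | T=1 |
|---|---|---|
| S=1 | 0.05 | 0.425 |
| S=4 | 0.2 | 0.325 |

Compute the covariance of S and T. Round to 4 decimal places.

-0.2063

E[S] = 2.575,  E[T] = 0.75
E[ST] = 1.725
cov(S,T) = E[ST] − E[S]E[T] = 1.725 − (2.575)(0.75) = -0.20625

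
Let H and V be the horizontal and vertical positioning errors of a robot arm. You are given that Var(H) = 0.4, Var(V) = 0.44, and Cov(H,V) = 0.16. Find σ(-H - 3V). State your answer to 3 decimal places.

Var(-H - 3V) = (-1)²·Var(H) + (-3)²·Var(V) + 2·(-1)·(-3)·Cov(H,V)
= 1·0.4 + 9·0.44 + 6·0.16 = 5.32
σ(-H - 3V) = √5.32 ≈ 2.307

2.307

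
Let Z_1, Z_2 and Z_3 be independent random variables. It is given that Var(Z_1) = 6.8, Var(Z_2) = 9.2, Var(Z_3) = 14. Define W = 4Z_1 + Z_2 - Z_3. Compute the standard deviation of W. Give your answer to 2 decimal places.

By independence, Var(W) = (4)²Var(Z_1) + (1)²Var(Z_2) + (-1)²Var(Z_3)
= (4)²·6.8 + (1)²·9.2 + (-1)²·14 = 132
SD(W) = √132 ≈ 11.49

11.49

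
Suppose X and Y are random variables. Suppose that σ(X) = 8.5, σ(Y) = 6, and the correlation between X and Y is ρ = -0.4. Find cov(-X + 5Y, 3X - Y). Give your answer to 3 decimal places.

V(X) = (8.5)² = 72.25;  V(Y) = (6)² = 36
cov(X,Y) = ρ·σ(X)·σ(Y) = -0.4·8.5·6 = -20.4
cov(-X + 5Y, 3X - Y) = (-1)(3)V(X) + (5)(-1)V(Y) + [(-1)(-1) + (5)(3)]cov(X,Y)
= -3·72.25 + -5·36 + 16·-20.4 = -723.15

-723.150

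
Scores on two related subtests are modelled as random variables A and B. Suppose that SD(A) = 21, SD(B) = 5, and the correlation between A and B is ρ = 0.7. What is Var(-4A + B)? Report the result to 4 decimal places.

6493.0000

Var(A) = (21)² = 441;  Var(B) = (5)² = 25
cov(A,B) = ρ·SD(A)·SD(B) = 0.7·21·5 = 73.5
Var(-4A + B) = (-4)²·Var(A) + (1)²·Var(B) + 2·(-4)·(1)·cov(A,B)
= 16·441 + 1·25 + -8·73.5 = 6493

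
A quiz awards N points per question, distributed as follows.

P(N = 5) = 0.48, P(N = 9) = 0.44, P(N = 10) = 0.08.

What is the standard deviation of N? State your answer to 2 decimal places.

E[N] = (5)(0.48) + (9)(0.44) + (10)(0.08) = 7.16
E[N²] = (5)²(0.48) + (9)²(0.44) + (10)²(0.08) = 55.64
V(N) = E[N²] − (E[N])² = 55.64 − (7.16)² = 4.3744
SD(N) = √4.3744 ≈ 2.09

2.09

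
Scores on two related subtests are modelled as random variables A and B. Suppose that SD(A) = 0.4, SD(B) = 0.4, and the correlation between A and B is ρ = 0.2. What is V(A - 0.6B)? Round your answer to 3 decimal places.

0.179

V(A) = (0.4)² = 0.16;  V(B) = (0.4)² = 0.16
Cov(A,B) = ρ·SD(A)·SD(B) = 0.2·0.4·0.4 = 0.032
V(A - 0.6B) = (1)²·V(A) + (-0.6)²·V(B) + 2·(1)·(-0.6)·Cov(A,B)
= 1·0.16 + 0.36·0.16 + -1.2·0.032 = 0.1792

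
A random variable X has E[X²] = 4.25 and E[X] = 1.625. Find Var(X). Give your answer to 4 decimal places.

Var(X) = 4.25 − (1.625)² = 1.609375

1.6094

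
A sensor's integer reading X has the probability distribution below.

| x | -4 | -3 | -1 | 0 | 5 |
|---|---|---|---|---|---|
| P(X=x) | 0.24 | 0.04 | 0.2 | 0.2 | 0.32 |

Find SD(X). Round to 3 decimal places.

E[X] = (-4)(0.24) + (-3)(0.04) + (-1)(0.2) + (0)(0.2) + (5)(0.32) = 0.32
E[X²] = (-4)²(0.24) + (-3)²(0.04) + (-1)²(0.2) + (0)²(0.2) + (5)²(0.32) = 12.4
V(X) = E[X²] − (E[X])² = 12.4 − (0.32)² = 12.2976
SD(X) = √12.2976 ≈ 3.507

3.507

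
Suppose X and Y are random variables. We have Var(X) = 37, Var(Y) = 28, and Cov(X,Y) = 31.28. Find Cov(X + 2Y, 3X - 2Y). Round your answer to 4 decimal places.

124.1200

Cov(X + 2Y, 3X - 2Y) = (1)(3)Var(X) + (2)(-2)Var(Y) + [(1)(-2) + (2)(3)]Cov(X,Y)
= 3·37 + -4·28 + 4·31.28 = 124.12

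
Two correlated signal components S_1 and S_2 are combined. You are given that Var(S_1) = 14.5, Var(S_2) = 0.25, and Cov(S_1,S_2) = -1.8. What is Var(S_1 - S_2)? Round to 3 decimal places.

18.350

Var(S_1 - S_2) = (1)²·Var(S_1) + (-1)²·Var(S_2) + 2·(1)·(-1)·Cov(S_1,S_2)
= 1·14.5 + 1·0.25 + -2·-1.8 = 18.35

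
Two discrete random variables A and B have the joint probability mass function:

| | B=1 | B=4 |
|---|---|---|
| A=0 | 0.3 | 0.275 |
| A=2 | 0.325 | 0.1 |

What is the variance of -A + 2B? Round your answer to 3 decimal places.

10.840

E[A] = 0.85,  E[B] = 2.125,  E[AB] = 1.45
Var(A) = 1.7 − (0.85)² = 0.9775;  Var(B) = 6.625 − (2.125)² = 2.109375
Cov(A,B) = 1.45 − (0.85)(2.125) = -0.35625
Var(-A + 2B) = (-1)²·0.9775 + (2)²·2.109375 + 2·(-1)·(2)·-0.35625 = 10.84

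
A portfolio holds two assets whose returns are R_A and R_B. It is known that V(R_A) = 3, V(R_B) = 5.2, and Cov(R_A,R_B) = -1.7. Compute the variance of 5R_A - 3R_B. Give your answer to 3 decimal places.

V(5R_A - 3R_B) = (5)²·V(R_A) + (-3)²·V(R_B) + 2·(5)·(-3)·Cov(R_A,R_B)
= 25·3 + 9·5.2 + -30·-1.7 = 172.8

172.800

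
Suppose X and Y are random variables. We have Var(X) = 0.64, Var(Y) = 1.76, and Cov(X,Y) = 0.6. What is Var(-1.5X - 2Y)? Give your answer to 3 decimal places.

12.080

Var(-1.5X - 2Y) = (-1.5)²·Var(X) + (-2)²·Var(Y) + 2·(-1.5)·(-2)·Cov(X,Y)
= 2.25·0.64 + 4·1.76 + 6·0.6 = 12.08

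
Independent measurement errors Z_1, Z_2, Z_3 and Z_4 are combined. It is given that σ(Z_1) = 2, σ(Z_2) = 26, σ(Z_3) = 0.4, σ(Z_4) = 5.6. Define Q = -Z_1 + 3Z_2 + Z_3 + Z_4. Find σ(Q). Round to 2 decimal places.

78.23

Var(Z_1) = 4, Var(Z_2) = 676, Var(Z_3) = 0.16, Var(Z_4) = 31.36
By independence, Var(Q) = (-1)²Var(Z_1) + (3)²Var(Z_2) + (1)²Var(Z_3) + (1)²Var(Z_4)
= (-1)²·4 + (3)²·676 + (1)²·0.16 + (1)²·31.36 = 6119.52
σ(Q) = √6119.52 ≈ 78.23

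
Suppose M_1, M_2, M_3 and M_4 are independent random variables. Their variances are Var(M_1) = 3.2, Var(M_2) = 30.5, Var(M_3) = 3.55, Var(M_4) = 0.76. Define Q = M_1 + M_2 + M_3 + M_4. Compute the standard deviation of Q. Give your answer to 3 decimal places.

6.165

By independence, Var(Q) = (1)²Var(M_1) + (1)²Var(M_2) + (1)²Var(M_3) + (1)²Var(M_4)
= (1)²·3.2 + (1)²·30.5 + (1)²·3.55 + (1)²·0.76 = 38.01
SD(Q) = √38.01 ≈ 6.165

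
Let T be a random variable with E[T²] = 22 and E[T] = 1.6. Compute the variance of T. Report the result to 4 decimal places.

Var(T) = 22 − (1.6)² = 19.44

19.4400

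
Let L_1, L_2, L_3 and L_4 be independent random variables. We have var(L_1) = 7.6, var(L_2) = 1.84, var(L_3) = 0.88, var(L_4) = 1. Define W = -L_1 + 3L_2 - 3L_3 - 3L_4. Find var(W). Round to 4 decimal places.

41.0800

By independence, var(W) = (-1)²var(L_1) + (3)²var(L_2) + (-3)²var(L_3) + (-3)²var(L_4)
= (-1)²·7.6 + (3)²·1.84 + (-3)²·0.88 + (-3)²·1 = 41.08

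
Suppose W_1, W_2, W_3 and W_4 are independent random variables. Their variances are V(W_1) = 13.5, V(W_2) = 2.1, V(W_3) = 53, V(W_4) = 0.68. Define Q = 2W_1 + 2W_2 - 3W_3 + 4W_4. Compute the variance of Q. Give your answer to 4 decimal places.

550.2800

By independence, V(Q) = (2)²V(W_1) + (2)²V(W_2) + (-3)²V(W_3) + (4)²V(W_4)
= (2)²·13.5 + (2)²·2.1 + (-3)²·53 + (4)²·0.68 = 550.28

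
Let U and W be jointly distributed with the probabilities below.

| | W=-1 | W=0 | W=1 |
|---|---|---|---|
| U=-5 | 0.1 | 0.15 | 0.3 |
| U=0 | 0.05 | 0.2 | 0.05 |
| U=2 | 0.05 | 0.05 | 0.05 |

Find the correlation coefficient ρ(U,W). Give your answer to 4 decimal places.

-0.2359

E[U] = -2.45,  E[W] = 0.2
E[UW] = -1
Cov(U,W) = E[UW] − E[U]E[W] = -1 − (-2.45)(0.2) = -0.51
var(U) = 8.3475,  var(W) = 0.56
ρ = -0.51 / √(8.3475·0.56) ≈ -0.2359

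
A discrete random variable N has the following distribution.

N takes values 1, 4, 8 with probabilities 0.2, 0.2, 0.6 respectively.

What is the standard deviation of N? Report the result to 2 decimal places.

E[N] = (1)(0.2) + (4)(0.2) + (8)(0.6) = 5.8
E[N²] = (1)²(0.2) + (4)²(0.2) + (8)²(0.6) = 41.8
Var(N) = E[N²] − (E[N])² = 41.8 − (5.8)² = 8.16
σ(N) = √8.16 ≈ 2.86

2.86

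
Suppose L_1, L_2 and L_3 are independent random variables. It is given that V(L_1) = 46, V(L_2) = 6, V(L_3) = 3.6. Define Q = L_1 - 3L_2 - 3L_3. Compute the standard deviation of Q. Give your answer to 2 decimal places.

11.51

By independence, V(Q) = (1)²V(L_1) + (-3)²V(L_2) + (-3)²V(L_3)
= (1)²·46 + (-3)²·6 + (-3)²·3.6 = 132.4
σ(Q) = √132.4 ≈ 11.51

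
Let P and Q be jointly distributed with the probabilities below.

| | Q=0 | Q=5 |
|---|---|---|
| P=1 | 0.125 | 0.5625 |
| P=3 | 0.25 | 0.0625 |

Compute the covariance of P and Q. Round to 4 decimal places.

E[P] = 1.625,  E[Q] = 3.125
E[PQ] = 3.75
Cov(P,Q) = E[PQ] − E[P]E[Q] = 3.75 − (1.625)(3.125) = -1.328125

-1.3281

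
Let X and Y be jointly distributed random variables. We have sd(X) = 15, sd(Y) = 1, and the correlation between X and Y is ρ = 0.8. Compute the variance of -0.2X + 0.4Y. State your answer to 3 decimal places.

V(X) = (15)² = 225;  V(Y) = (1)² = 1
Cov(X,Y) = ρ·sd(X)·sd(Y) = 0.8·15·1 = 12
V(-0.2X + 0.4Y) = (-0.2)²·V(X) + (0.4)²·V(Y) + 2·(-0.2)·(0.4)·Cov(X,Y)
= 0.04·225 + 0.16·1 + -0.16·12 = 7.24

7.240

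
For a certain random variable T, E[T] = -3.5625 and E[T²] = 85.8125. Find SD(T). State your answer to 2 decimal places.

Var(T) = 85.8125 − (-3.5625)² = 73.12109375
SD(T) = √73.12109375 ≈ 8.55

8.55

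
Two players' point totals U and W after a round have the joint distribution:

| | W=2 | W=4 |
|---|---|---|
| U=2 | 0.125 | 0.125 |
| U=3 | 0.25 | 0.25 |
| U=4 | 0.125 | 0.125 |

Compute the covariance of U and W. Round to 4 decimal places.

0.0000

E[U] = 3,  E[W] = 3
E[UW] = 9
cov(U,W) = E[UW] − E[U]E[W] = 9 − (3)(3) = 0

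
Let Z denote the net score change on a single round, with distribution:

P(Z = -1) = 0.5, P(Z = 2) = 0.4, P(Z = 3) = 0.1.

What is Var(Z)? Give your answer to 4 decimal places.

2.6400

E[Z] = (-1)(0.5) + (2)(0.4) + (3)(0.1) = 0.6
E[Z²] = (-1)²(0.5) + (2)²(0.4) + (3)²(0.1) = 3
Var(Z) = E[Z²] − (E[Z])² = 3 − (0.6)² = 2.64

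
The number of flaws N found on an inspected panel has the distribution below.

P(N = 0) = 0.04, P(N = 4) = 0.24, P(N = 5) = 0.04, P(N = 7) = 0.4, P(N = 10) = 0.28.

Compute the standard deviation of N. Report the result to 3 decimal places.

E[N] = (0)(0.04) + (4)(0.24) + (5)(0.04) + (7)(0.4) + (10)(0.28) = 6.76
E[N²] = (0)²(0.04) + (4)²(0.24) + (5)²(0.04) + (7)²(0.4) + (10)²(0.28) = 52.44
V(N) = E[N²] − (E[N])² = 52.44 − (6.76)² = 6.7424
SD(N) = √6.7424 ≈ 2.597

2.597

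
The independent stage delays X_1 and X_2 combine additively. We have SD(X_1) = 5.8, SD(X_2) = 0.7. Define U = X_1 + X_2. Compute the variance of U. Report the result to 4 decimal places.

var(X_1) = 33.64, var(X_2) = 0.49
By independence, var(U) = (1)²var(X_1) + (1)²var(X_2)
= (1)²·33.64 + (1)²·0.49 = 34.13

34.1300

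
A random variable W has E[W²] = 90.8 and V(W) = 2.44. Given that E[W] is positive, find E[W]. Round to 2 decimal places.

(E[W])² = E[W²] − V(W) = 90.8 − 2.44 = 88.36
E[W] = √88.36 = 9.4

9.40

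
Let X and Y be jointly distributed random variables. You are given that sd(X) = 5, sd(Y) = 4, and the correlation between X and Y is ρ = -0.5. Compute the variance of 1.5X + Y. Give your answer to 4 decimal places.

42.2500

V(X) = (5)² = 25;  V(Y) = (4)² = 16
Cov(X,Y) = ρ·sd(X)·sd(Y) = -0.5·5·4 = -10
V(1.5X + Y) = (1.5)²·V(X) + (1)²·V(Y) + 2·(1.5)·(1)·Cov(X,Y)
= 2.25·25 + 1·16 + 3·-10 = 42.25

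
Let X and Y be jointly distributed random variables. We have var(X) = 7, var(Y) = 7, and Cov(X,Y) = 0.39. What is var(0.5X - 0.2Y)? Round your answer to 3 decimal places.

var(0.5X - 0.2Y) = (0.5)²·var(X) + (-0.2)²·var(Y) + 2·(0.5)·(-0.2)·Cov(X,Y)
= 0.25·7 + 0.04·7 + -0.2·0.39 = 1.952

1.952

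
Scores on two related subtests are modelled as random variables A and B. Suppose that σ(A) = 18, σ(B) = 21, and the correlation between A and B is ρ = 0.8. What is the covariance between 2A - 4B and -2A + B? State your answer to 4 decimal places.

V(A) = (18)² = 324;  V(B) = (21)² = 441
cov(A,B) = ρ·σ(A)·σ(B) = 0.8·18·21 = 302.4
cov(2A - 4B, -2A + B) = (2)(-2)V(A) + (-4)(1)V(B) + [(2)(1) + (-4)(-2)]cov(A,B)
= -4·324 + -4·441 + 10·302.4 = -36

-36.0000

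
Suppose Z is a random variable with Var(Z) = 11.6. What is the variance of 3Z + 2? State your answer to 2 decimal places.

104.40

Var(3Z + 2) = (3)²·Var(Z) = 9·11.6 = 104.4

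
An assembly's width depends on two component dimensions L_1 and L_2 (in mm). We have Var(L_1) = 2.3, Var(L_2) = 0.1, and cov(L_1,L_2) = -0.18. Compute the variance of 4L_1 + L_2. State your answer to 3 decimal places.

35.460

Var(4L_1 + L_2) = (4)²·Var(L_1) + (1)²·Var(L_2) + 2·(4)·(1)·cov(L_1,L_2)
= 16·2.3 + 1·0.1 + 8·-0.18 = 35.46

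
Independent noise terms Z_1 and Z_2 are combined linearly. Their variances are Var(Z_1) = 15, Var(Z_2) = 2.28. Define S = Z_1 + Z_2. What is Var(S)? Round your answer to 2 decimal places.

17.28

By independence, Var(S) = (1)²Var(Z_1) + (1)²Var(Z_2)
= (1)²·15 + (1)²·2.28 = 17.28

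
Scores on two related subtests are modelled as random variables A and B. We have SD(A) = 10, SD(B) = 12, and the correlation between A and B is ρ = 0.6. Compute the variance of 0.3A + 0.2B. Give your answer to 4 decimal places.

23.4000

Var(A) = (10)² = 100;  Var(B) = (12)² = 144
Cov(A,B) = ρ·SD(A)·SD(B) = 0.6·10·12 = 72
Var(0.3A + 0.2B) = (0.3)²·Var(A) + (0.2)²·Var(B) + 2·(0.3)·(0.2)·Cov(A,B)
= 0.09·100 + 0.04·144 + 0.12·72 = 23.4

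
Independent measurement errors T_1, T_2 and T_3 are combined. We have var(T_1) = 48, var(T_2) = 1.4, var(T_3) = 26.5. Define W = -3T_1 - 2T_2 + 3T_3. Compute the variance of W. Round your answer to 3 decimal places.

676.100

By independence, var(W) = (-3)²var(T_1) + (-2)²var(T_2) + (3)²var(T_3)
= (-3)²·48 + (-2)²·1.4 + (3)²·26.5 = 676.1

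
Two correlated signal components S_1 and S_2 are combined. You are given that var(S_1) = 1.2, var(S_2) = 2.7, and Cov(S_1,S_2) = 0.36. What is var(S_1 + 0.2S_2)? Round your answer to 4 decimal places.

1.4520

var(S_1 + 0.2S_2) = (1)²·var(S_1) + (0.2)²·var(S_2) + 2·(1)·(0.2)·Cov(S_1,S_2)
= 1·1.2 + 0.04·2.7 + 0.4·0.36 = 1.452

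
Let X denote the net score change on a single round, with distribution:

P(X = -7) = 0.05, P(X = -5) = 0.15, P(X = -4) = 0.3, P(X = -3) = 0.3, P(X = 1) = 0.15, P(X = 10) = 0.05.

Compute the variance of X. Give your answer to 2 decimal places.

12.35

E[X] = (-7)(0.05) + (-5)(0.15) + (-4)(0.3) + (-3)(0.3) + (1)(0.15) + (10)(0.05) = -2.55
E[X²] = (-7)²(0.05) + (-5)²(0.15) + (-4)²(0.3) + (-3)²(0.3) + (1)²(0.15) + (10)²(0.05) = 18.85
Var(X) = E[X²] − (E[X])² = 18.85 − (-2.55)² = 12.3475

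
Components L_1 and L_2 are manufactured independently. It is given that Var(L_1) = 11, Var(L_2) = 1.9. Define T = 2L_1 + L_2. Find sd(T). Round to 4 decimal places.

By independence, Var(T) = (2)²Var(L_1) + (1)²Var(L_2)
= (2)²·11 + (1)²·1.9 = 45.9
sd(T) = √45.9 ≈ 6.7750

6.7750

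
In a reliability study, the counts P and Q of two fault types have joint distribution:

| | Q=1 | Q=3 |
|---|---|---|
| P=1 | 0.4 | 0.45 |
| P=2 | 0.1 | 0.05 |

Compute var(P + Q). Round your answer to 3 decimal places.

1.028

E[P] = 1.15,  E[Q] = 2,  E[PQ] = 2.25
var(P) = 1.45 − (1.15)² = 0.1275;  var(Q) = 5 − (2)² = 1
Cov(P,Q) = 2.25 − (1.15)(2) = -0.05
var(P + Q) = (1)²·0.1275 + (1)²·1 + 2·(1)·(1)·-0.05 = 1.0275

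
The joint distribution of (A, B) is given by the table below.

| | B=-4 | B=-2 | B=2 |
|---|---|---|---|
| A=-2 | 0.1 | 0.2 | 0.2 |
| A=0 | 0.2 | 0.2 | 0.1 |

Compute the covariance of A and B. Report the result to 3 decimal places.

E[A] = -1,  E[B] = -1.4
E[AB] = 0.8
cov(A,B) = E[AB] − E[A]E[B] = 0.8 − (-1)(-1.4) = -0.6

-0.600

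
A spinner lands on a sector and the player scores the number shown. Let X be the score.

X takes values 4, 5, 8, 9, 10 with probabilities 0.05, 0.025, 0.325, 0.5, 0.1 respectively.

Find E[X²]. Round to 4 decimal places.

72.7250

E[X²] = (4)²(0.05) + (5)²(0.025) + (8)²(0.325) + (9)²(0.5) + (10)²(0.1) = 72.725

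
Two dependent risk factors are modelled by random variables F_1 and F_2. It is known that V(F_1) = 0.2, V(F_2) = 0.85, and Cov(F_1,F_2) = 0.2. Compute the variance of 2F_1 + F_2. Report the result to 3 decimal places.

V(2F_1 + F_2) = (2)²·V(F_1) + (1)²·V(F_2) + 2·(2)·(1)·Cov(F_1,F_2)
= 4·0.2 + 1·0.85 + 4·0.2 = 2.45

2.450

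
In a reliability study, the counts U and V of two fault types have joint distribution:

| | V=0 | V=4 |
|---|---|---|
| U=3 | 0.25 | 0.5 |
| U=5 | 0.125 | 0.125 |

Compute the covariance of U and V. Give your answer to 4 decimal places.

E[U] = 3.5,  E[V] = 2.5
E[UV] = 8.5
Cov(U,V) = E[UV] − E[U]E[V] = 8.5 − (3.5)(2.5) = -0.25

-0.2500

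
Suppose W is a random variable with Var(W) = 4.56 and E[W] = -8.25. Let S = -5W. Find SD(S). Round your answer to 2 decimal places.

Var(-5W) = (-5)²·4.56 = 114
SD(S) = √114 ≈ 10.68

10.68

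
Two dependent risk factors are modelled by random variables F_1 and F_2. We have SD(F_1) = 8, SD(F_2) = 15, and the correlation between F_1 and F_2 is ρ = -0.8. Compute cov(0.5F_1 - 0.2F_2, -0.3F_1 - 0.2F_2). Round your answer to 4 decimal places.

var(F_1) = (8)² = 64;  var(F_2) = (15)² = 225
cov(F_1,F_2) = ρ·SD(F_1)·SD(F_2) = -0.8·8·15 = -96
cov(0.5F_1 - 0.2F_2, -0.3F_1 - 0.2F_2) = (0.5)(-0.3)var(F_1) + (-0.2)(-0.2)var(F_2) + [(0.5)(-0.2) + (-0.2)(-0.3)]cov(F_1,F_2)
= -0.15·64 + 0.04·225 + -0.04·-96 = 3.24

3.2400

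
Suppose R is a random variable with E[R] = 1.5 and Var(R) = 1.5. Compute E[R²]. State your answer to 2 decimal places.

E[R²] = Var(R) + (E[R])² = 1.5 + (1.5)² = 3.75

3.75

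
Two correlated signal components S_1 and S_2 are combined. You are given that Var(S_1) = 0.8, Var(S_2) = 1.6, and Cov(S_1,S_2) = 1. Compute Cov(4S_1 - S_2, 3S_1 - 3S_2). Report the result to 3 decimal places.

Cov(4S_1 - S_2, 3S_1 - 3S_2) = (4)(3)Var(S_1) + (-1)(-3)Var(S_2) + [(4)(-3) + (-1)(3)]Cov(S_1,S_2)
= 12·0.8 + 3·1.6 + -15·1 = -0.6

-0.600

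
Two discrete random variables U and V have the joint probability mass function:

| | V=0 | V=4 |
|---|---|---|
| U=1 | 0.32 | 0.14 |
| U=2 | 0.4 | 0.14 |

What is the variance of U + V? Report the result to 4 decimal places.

3.3844

E[U] = 1.54,  E[V] = 1.12,  E[UV] = 1.68
Var(U) = 2.62 − (1.54)² = 0.2484;  Var(V) = 4.48 − (1.12)² = 3.2256
Cov(U,V) = 1.68 − (1.54)(1.12) = -0.0448
Var(U + V) = (1)²·0.2484 + (1)²·3.2256 + 2·(1)·(1)·-0.0448 = 3.3844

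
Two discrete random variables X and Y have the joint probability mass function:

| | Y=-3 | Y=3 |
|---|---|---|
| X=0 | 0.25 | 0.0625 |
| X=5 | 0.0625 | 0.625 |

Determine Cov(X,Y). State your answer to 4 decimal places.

E[X] = 3.4375,  E[Y] = 1.125
E[XY] = 8.4375
Cov(X,Y) = E[XY] − E[X]E[Y] = 8.4375 − (3.4375)(1.125) = 4.5703125

4.5703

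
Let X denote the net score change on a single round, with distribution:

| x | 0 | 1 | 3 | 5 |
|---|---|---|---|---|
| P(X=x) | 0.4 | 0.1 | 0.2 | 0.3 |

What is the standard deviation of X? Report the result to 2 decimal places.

2.14

E[X] = (0)(0.4) + (1)(0.1) + (3)(0.2) + (5)(0.3) = 2.2
E[X²] = (0)²(0.4) + (1)²(0.1) + (3)²(0.2) + (5)²(0.3) = 9.4
Var(X) = E[X²] − (E[X])² = 9.4 − (2.2)² = 4.56
σ(X) = √4.56 ≈ 2.14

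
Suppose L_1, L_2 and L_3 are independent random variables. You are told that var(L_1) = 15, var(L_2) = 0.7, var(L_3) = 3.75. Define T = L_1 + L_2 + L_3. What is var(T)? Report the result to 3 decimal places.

By independence, var(T) = (1)²var(L_1) + (1)²var(L_2) + (1)²var(L_3)
= (1)²·15 + (1)²·0.7 + (1)²·3.75 = 19.45

19.450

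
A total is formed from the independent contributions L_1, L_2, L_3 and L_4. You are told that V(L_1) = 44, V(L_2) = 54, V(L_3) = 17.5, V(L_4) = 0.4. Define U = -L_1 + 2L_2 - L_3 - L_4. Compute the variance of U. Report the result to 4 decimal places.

By independence, V(U) = (-1)²V(L_1) + (2)²V(L_2) + (-1)²V(L_3) + (-1)²V(L_4)
= (-1)²·44 + (2)²·54 + (-1)²·17.5 + (-1)²·0.4 = 277.9

277.9000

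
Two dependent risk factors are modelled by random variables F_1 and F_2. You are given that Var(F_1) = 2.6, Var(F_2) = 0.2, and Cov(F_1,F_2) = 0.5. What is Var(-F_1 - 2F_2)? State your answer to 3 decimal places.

5.400

Var(-F_1 - 2F_2) = (-1)²·Var(F_1) + (-2)²·Var(F_2) + 2·(-1)·(-2)·Cov(F_1,F_2)
= 1·2.6 + 4·0.2 + 4·0.5 = 5.4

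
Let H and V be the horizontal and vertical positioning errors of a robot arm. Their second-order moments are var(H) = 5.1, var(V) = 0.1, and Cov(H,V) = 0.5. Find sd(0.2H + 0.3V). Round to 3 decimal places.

0.522

var(0.2H + 0.3V) = (0.2)²·var(H) + (0.3)²·var(V) + 2·(0.2)·(0.3)·Cov(H,V)
= 0.04·5.1 + 0.09·0.1 + 0.12·0.5 = 0.273
sd(0.2H + 0.3V) = √0.273 ≈ 0.522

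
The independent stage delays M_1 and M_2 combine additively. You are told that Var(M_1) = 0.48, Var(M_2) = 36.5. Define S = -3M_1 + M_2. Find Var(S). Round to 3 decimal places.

By independence, Var(S) = (-3)²Var(M_1) + (1)²Var(M_2)
= (-3)²·0.48 + (1)²·36.5 = 40.82

40.820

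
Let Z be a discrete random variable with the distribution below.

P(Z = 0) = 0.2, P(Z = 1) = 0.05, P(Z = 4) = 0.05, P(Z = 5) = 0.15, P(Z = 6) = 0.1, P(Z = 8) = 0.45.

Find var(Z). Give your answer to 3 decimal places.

E[Z] = (0)(0.2) + (1)(0.05) + (4)(0.05) + (5)(0.15) + (6)(0.1) + (8)(0.45) = 5.2
E[Z²] = (0)²(0.2) + (1)²(0.05) + (4)²(0.05) + (5)²(0.15) + (6)²(0.1) + (8)²(0.45) = 37
var(Z) = E[Z²] − (E[Z])² = 37 − (5.2)² = 9.96

9.960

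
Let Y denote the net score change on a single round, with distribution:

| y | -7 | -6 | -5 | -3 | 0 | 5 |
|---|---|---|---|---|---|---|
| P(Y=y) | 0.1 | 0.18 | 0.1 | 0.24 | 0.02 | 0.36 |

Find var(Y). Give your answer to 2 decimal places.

E[Y] = (-7)(0.1) + (-6)(0.18) + (-5)(0.1) + (-3)(0.24) + (0)(0.02) + (5)(0.36) = -1.2
E[Y²] = (-7)²(0.1) + (-6)²(0.18) + (-5)²(0.1) + (-3)²(0.24) + (0)²(0.02) + (5)²(0.36) = 25.04
var(Y) = E[Y²] − (E[Y])² = 25.04 − (-1.2)² = 23.6

23.60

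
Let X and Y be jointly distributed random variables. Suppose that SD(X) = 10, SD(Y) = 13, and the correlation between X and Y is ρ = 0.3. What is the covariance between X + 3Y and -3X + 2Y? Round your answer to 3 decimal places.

441.000

Var(X) = (10)² = 100;  Var(Y) = (13)² = 169
Cov(X,Y) = ρ·SD(X)·SD(Y) = 0.3·10·13 = 39
Cov(X + 3Y, -3X + 2Y) = (1)(-3)Var(X) + (3)(2)Var(Y) + [(1)(2) + (3)(-3)]Cov(X,Y)
= -3·100 + 6·169 + -7·39 = 441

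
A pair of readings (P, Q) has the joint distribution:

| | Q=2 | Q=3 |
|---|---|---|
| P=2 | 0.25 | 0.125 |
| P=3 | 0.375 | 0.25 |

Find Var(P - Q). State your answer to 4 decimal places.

E[P] = 2.625,  E[Q] = 2.375,  E[PQ] = 6.25
Var(P) = 7.125 − (2.625)² = 0.234375;  Var(Q) = 5.875 − (2.375)² = 0.234375
Cov(P,Q) = 6.25 − (2.625)(2.375) = 0.015625
Var(P - Q) = (1)²·0.234375 + (-1)²·0.234375 + 2·(1)·(-1)·0.015625 = 0.4375

0.4375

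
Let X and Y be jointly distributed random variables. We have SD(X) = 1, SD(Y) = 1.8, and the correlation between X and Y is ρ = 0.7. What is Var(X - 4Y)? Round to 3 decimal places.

Var(X) = (1)² = 1;  Var(Y) = (1.8)² = 3.24
Cov(X,Y) = ρ·SD(X)·SD(Y) = 0.7·1·1.8 = 1.26
Var(X - 4Y) = (1)²·Var(X) + (-4)²·Var(Y) + 2·(1)·(-4)·Cov(X,Y)
= 1·1 + 16·3.24 + -8·1.26 = 42.76

42.760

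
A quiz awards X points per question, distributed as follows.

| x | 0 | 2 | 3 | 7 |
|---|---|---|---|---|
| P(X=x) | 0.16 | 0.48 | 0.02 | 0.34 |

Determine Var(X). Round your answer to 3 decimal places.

7.200

E[X] = (0)(0.16) + (2)(0.48) + (3)(0.02) + (7)(0.34) = 3.4
E[X²] = (0)²(0.16) + (2)²(0.48) + (3)²(0.02) + (7)²(0.34) = 18.76
Var(X) = E[X²] − (E[X])² = 18.76 − (3.4)² = 7.2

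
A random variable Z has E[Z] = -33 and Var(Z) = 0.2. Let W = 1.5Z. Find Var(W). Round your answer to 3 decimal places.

Var(1.5Z) = (1.5)²·Var(Z) = 2.25·0.2 = 0.45

0.450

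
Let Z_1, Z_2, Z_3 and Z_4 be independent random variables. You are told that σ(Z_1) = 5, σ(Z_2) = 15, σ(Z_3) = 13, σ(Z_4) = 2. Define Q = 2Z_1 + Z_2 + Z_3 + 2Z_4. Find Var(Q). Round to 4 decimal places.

Var(Z_1) = 25, Var(Z_2) = 225, Var(Z_3) = 169, Var(Z_4) = 4
By independence, Var(Q) = (2)²Var(Z_1) + (1)²Var(Z_2) + (1)²Var(Z_3) + (2)²Var(Z_4)
= (2)²·25 + (1)²·225 + (1)²·169 + (2)²·4 = 510

510.0000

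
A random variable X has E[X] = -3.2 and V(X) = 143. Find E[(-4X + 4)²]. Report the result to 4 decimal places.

E[-4X + 4] = -4·-3.2 + 4 = 16.8
V(-4X + 4) = (-4)²·143 = 2288
E[(-4X + 4)²] = V((-4X + 4)) + (E[(-4X + 4)])² = 2288 + (16.8)² = 2570.24

2570.2400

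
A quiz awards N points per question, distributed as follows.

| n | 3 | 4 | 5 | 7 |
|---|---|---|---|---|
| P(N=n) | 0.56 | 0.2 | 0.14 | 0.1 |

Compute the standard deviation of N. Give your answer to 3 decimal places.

1.259

E[N] = (3)(0.56) + (4)(0.2) + (5)(0.14) + (7)(0.1) = 3.88
E[N²] = (3)²(0.56) + (4)²(0.2) + (5)²(0.14) + (7)²(0.1) = 16.64
Var(N) = E[N²] − (E[N])² = 16.64 − (3.88)² = 1.5856
σ(N) = √1.5856 ≈ 1.259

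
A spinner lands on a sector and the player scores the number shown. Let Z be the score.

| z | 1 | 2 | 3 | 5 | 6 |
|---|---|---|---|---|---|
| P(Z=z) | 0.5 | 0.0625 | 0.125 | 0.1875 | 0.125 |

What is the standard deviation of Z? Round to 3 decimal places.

1.960

E[Z] = (1)(0.5) + (2)(0.0625) + (3)(0.125) + (5)(0.1875) + (6)(0.125) = 2.6875
E[Z²] = (1)²(0.5) + (2)²(0.0625) + (3)²(0.125) + (5)²(0.1875) + (6)²(0.125) = 11.0625
Var(Z) = E[Z²] − (E[Z])² = 11.0625 − (2.6875)² = 3.83984375
sd(Z) = √3.83984375 ≈ 1.960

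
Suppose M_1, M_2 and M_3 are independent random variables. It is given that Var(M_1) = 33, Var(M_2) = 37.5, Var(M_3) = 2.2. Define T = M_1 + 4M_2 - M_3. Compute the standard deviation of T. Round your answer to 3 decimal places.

By independence, Var(T) = (1)²Var(M_1) + (4)²Var(M_2) + (-1)²Var(M_3)
= (1)²·33 + (4)²·37.5 + (-1)²·2.2 = 635.2
SD(T) = √635.2 ≈ 25.203

25.203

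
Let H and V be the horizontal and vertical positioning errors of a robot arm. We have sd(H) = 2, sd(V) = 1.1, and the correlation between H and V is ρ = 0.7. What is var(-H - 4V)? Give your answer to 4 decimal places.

35.6800

var(H) = (2)² = 4;  var(V) = (1.1)² = 1.21
Cov(H,V) = ρ·sd(H)·sd(V) = 0.7·2·1.1 = 1.54
var(-H - 4V) = (-1)²·var(H) + (-4)²·var(V) + 2·(-1)·(-4)·Cov(H,V)
= 1·4 + 16·1.21 + 8·1.54 = 35.68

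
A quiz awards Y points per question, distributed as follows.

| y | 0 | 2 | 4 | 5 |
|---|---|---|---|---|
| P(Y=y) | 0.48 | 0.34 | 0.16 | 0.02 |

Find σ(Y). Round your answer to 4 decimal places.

1.5504

E[Y] = (0)(0.48) + (2)(0.34) + (4)(0.16) + (5)(0.02) = 1.42
E[Y²] = (0)²(0.48) + (2)²(0.34) + (4)²(0.16) + (5)²(0.02) = 4.42
var(Y) = E[Y²] − (E[Y])² = 4.42 − (1.42)² = 2.4036
σ(Y) = √2.4036 ≈ 1.5504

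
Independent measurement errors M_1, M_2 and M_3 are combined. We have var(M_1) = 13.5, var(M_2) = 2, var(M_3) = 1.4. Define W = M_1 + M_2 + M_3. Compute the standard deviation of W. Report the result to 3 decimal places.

By independence, var(W) = (1)²var(M_1) + (1)²var(M_2) + (1)²var(M_3)
= (1)²·13.5 + (1)²·2 + (1)²·1.4 = 16.9
σ(W) = √16.9 ≈ 4.111

4.111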